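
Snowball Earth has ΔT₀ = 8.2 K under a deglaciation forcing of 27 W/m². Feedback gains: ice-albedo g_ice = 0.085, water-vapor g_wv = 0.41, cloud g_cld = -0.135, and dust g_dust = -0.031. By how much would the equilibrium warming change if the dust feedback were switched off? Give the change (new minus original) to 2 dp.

Original: g = 0.329, ΔT = 8.2/(1−0.329) = 12.2206 K.
Without dust: g' = 0.36, ΔT' = 8.2/(1−0.36) = 12.8125 K.
Change = 12.8125 − 12.2206 = 0.59 K.

0.59 K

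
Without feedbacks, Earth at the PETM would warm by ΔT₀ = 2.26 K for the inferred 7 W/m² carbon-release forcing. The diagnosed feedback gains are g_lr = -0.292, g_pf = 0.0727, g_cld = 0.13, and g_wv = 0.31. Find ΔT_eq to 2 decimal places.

2.90 K

Total gain g = -0.292 + 0.0727 + 0.13 + 0.31 = 0.2207.
Amplification A = 1/(1 − 0.2207) = 1.283.
ΔT = 2.26 × 1.283 = 2.90 K.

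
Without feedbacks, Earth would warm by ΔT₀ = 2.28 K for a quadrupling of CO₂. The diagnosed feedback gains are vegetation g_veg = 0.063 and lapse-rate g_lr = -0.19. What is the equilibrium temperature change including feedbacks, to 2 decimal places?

2.02 K

Total gain g = 0.063 − 0.19 = -0.127.
Amplification A = 1/(1 + 0.127) = 0.8873.
ΔT = 2.28 × 0.8873 = 2.02 K.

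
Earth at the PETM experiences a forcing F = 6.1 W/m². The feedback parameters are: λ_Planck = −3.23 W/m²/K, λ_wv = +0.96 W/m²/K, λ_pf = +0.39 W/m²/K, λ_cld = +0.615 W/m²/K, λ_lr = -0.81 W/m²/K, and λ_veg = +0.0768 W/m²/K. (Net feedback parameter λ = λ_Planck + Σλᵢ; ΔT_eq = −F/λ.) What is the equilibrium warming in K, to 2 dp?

3.05 K

Net feedback parameter λ = (−3.23) + (+0.96) + (+0.39) + (+0.615) + (-0.81) + (+0.0768) = -1.9982 W/m²/K.
ΔT = −F/λ = −6.1/(-1.9982) = 3.05 K.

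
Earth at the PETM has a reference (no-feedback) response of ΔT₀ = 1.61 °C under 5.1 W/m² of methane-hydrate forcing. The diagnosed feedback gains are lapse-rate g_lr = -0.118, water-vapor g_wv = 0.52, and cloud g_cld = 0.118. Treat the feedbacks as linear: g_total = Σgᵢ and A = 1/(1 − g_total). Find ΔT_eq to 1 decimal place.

3.4 °C

Total gain g = -0.118 + 0.52 + 0.118 = 0.52.
Amplification A = 1/(1 − 0.52) = 2.083.
ΔT = 1.61 × 2.083 = 3.4 °C.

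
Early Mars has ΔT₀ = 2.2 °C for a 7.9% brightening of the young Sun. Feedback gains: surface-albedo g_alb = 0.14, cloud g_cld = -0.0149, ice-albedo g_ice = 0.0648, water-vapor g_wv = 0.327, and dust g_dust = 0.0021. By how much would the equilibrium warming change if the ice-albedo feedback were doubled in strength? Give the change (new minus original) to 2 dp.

Original: g = 0.519, ΔT = 2.2/(1−0.519) = 4.5738 °C.
With doubled ice-albedo: g' = 0.5838, ΔT' = 2.2/(1−0.5838) = 5.2859 °C.
Change = 5.2859 − 4.5738 = 0.71 °C.

0.71 °C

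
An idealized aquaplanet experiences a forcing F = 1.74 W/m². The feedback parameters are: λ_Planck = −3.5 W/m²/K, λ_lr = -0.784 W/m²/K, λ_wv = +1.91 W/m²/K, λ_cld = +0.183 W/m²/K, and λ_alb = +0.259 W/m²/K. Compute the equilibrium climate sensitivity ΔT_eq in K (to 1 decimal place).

0.9 K

Net feedback parameter λ = (−3.5) + (-0.784) + (+1.91) + (+0.183) + (+0.259) = -1.932 W/m²/K.
ΔT = −F/λ = −1.74/(-1.932) = 0.9 K.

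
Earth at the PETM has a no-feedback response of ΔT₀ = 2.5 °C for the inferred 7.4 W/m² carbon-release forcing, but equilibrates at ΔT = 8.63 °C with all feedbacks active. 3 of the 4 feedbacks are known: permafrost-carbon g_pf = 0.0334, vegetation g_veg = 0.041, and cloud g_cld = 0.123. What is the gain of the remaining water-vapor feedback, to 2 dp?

Amplification A = ΔT/ΔT₀ = 8.63/2.5 = 3.452.
Total gain g = 1 − 1/A = 1 − 1/3.452 = 0.7103.
Known gains sum to 0.0334 + 0.041 + 0.123 = 0.1974.
g_wv = 0.7103 − 0.1974 = 0.51.

0.51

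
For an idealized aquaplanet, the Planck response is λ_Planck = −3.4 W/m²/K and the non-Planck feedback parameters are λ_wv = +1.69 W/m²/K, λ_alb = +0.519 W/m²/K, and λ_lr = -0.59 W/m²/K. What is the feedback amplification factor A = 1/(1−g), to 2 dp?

Convert to gains: g_wv = 1.69/3.4 = 0.4971; g_alb = 0.519/3.4 = 0.1526; g_lr = -0.59/3.4 = -0.1735.
Total gain g = 0.4762.
A = 1/(1 − 0.4762) = 1.91.

1.91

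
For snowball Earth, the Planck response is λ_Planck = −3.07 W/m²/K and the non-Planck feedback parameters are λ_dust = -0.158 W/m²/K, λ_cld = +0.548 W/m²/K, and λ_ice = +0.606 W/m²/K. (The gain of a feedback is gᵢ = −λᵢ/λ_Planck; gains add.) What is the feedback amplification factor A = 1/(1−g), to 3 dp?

1.480

Convert to gains: g_dust = -0.158/3.07 = -0.05147; g_cld = 0.548/3.07 = 0.1785; g_ice = 0.606/3.07 = 0.1974.
Total gain g = 0.32443.
A = 1/(1 − 0.32443) = 1.480.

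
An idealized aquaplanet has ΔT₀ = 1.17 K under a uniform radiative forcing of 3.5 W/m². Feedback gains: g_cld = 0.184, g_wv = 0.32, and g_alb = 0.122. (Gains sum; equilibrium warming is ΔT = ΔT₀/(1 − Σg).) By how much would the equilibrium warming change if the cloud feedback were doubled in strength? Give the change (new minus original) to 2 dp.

Original: g = 0.626, ΔT = 1.17/(1−0.626) = 3.1283 K.
With doubled cloud: g' = 0.81, ΔT' = 1.17/(1−0.81) = 6.1579 K.
Change = 6.1579 − 3.1283 = 3.03 K.

3.03 K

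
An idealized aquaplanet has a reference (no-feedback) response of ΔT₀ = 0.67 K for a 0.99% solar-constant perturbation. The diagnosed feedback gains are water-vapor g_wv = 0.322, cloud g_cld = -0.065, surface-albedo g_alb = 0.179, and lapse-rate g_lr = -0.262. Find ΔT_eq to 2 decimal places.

Total gain g = 0.322 − 0.065 + 0.179 − 0.262 = 0.174.
Amplification A = 1/(1 − 0.174) = 1.211.
ΔT = 0.67 × 1.211 = 0.81 K.

0.81 K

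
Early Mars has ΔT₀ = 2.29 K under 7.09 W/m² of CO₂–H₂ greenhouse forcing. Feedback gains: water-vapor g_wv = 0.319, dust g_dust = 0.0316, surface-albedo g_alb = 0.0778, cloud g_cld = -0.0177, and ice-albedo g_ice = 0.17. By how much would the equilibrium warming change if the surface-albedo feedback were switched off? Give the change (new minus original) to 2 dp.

Original: g = 0.5807, ΔT = 2.29/(1−0.5807) = 5.4615 K.
Without surface-albedo: g' = 0.5029, ΔT' = 2.29/(1−0.5029) = 4.6067 K.
Change = 4.6067 − 5.4615 = -0.85 K.

-0.85 K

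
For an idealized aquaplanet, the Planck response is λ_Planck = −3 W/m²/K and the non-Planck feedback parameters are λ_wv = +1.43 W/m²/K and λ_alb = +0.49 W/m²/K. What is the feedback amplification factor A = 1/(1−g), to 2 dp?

Convert to gains: g_wv = 1.43/3 = 0.4767; g_alb = 0.49/3 = 0.1633.
Total gain g = 0.64.
A = 1/(1 − 0.64) = 2.78.

2.78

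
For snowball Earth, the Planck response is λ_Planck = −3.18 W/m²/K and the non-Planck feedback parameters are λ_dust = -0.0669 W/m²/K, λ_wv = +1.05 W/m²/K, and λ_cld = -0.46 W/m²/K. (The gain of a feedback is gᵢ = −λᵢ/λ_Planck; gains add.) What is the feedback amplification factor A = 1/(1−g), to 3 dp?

1.197

Convert to gains: g_dust = -0.0669/3.18 = -0.02104; g_wv = 1.05/3.18 = 0.3302; g_cld = -0.46/3.18 = -0.1447.
Total gain g = 0.16446.
A = 1/(1 − 0.16446) = 1.197.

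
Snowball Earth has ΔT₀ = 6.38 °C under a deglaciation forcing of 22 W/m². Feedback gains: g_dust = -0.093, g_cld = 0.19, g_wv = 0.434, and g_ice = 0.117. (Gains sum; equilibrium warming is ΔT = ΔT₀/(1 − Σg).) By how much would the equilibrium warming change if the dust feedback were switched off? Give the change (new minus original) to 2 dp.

6.51 °C

Original: g = 0.648, ΔT = 6.38/(1−0.648) = 18.1250 °C.
Without dust: g' = 0.741, ΔT' = 6.38/(1−0.741) = 24.6332 °C.
Change = 24.6332 − 18.1250 = 6.51 °C.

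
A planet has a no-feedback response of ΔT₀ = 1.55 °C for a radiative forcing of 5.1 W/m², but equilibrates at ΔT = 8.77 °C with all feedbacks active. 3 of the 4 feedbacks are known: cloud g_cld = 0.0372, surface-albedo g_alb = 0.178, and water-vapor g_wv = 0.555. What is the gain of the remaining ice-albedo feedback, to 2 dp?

0.05

Amplification A = ΔT/ΔT₀ = 8.77/1.55 = 5.658.
Total gain g = 1 − 1/A = 1 − 1/5.658 = 0.8233.
Known gains sum to 0.0372 + 0.178 + 0.555 = 0.7702.
g_ice = 0.8233 − 0.7702 = 0.05.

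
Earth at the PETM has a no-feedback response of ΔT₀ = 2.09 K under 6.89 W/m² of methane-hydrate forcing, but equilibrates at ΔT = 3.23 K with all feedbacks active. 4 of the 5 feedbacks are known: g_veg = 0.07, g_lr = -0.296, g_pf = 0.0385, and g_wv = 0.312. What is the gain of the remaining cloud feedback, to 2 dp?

Amplification A = ΔT/ΔT₀ = 3.23/2.09 = 1.545.
Total gain g = 1 − 1/A = 1 − 1/1.545 = 0.3528.
Known gains sum to 0.07 − 0.296 + 0.0385 + 0.312 = 0.1245.
g_cld = 0.3528 − 0.1245 = 0.23.

0.23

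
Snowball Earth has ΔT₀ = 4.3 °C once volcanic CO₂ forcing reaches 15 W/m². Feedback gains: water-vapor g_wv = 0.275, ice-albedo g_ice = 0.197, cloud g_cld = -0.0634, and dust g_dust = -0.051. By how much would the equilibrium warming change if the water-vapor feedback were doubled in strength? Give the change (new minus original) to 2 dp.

5.01 °C

Original: g = 0.3576, ΔT = 4.3/(1−0.3576) = 6.6936 °C.
With doubled water-vapor: g' = 0.6326, ΔT' = 4.3/(1−0.6326) = 11.7039 °C.
Change = 11.7039 − 6.6936 = 5.01 °C.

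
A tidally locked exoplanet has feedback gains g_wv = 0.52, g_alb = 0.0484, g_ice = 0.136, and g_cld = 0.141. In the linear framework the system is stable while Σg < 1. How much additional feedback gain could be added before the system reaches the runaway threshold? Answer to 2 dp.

0.15

Current total gain = 0.52 + 0.0484 + 0.136 + 0.141 = 0.8454.
Margin to runaway = 1 − 0.8454 = 0.15.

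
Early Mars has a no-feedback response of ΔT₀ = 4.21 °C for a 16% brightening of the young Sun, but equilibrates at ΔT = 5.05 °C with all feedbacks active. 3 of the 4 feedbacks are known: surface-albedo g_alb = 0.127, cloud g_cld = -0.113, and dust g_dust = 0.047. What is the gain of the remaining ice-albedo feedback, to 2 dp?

0.11

Amplification A = ΔT/ΔT₀ = 5.05/4.21 = 1.2.
Total gain g = 1 − 1/A = 1 − 1/1.2 = 0.1667.
Known gains sum to 0.127 − 0.113 + 0.047 = 0.061.
g_ice = 0.1667 − 0.061 = 0.11.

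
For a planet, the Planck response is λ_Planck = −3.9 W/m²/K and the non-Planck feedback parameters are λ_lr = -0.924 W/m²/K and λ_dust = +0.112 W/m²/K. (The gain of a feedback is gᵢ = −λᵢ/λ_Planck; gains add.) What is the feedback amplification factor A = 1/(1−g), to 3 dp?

Convert to gains: g_lr = -0.924/3.9 = -0.2369; g_dust = 0.112/3.9 = 0.02872.
Total gain g = -0.20818.
A = 1/(1 + 0.20818) = 0.828.

0.828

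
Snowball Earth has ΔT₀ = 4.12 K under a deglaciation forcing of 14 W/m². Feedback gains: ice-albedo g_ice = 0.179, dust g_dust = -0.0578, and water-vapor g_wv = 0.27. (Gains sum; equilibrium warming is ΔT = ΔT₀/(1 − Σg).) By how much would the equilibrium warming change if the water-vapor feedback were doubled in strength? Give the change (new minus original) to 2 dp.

Original: g = 0.3912, ΔT = 4.12/(1−0.3912) = 6.7674 K.
With doubled water-vapor: g' = 0.6612, ΔT' = 4.12/(1−0.6612) = 12.1606 K.
Change = 12.1606 − 6.7674 = 5.39 K.

5.39 K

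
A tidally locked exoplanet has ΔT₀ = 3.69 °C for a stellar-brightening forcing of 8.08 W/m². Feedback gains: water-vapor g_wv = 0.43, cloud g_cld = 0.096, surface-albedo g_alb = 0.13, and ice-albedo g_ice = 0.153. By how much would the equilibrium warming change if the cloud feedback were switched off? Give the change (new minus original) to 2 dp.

-6.46 °C

Original: g = 0.809, ΔT = 3.69/(1−0.809) = 19.3194 °C.
Without cloud: g' = 0.713, ΔT' = 3.69/(1−0.713) = 12.8571 °C.
Change = 12.8571 − 19.3194 = -6.46 °C.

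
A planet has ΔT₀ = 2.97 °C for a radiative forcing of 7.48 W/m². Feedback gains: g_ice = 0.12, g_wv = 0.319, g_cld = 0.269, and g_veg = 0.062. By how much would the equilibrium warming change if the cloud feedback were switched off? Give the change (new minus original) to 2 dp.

-6.96 °C

Original: g = 0.77, ΔT = 2.97/(1−0.77) = 12.9130 °C.
Without cloud: g' = 0.501, ΔT' = 2.97/(1−0.501) = 5.9519 °C.
Change = 5.9519 − 12.9130 = -6.96 °C.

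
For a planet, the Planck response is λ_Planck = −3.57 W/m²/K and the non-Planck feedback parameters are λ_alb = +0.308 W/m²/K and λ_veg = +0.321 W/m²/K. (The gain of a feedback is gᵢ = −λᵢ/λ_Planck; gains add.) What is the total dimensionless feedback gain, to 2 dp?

Convert to gains: g_alb = 0.308/3.57 = 0.08627; g_veg = 0.321/3.57 = 0.08992.
Total gain g = 0.17619.

0.18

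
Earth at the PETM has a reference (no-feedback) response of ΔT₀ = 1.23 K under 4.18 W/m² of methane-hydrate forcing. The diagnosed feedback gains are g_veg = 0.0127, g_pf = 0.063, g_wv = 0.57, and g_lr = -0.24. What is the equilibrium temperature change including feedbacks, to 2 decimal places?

2.07 K

Total gain g = 0.0127 + 0.063 + 0.57 − 0.24 = 0.4057.
Amplification A = 1/(1 − 0.4057) = 1.683.
ΔT = 1.23 × 1.683 = 2.07 K.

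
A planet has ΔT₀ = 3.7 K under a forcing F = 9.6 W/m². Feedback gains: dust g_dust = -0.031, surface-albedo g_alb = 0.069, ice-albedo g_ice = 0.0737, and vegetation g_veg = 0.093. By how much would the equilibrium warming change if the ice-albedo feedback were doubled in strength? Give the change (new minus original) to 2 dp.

0.48 K

Original: g = 0.2047, ΔT = 3.7/(1−0.2047) = 4.6523 K.
With doubled ice-albedo: g' = 0.2784, ΔT' = 3.7/(1−0.2784) = 5.1275 K.
Change = 5.1275 − 4.6523 = 0.48 K.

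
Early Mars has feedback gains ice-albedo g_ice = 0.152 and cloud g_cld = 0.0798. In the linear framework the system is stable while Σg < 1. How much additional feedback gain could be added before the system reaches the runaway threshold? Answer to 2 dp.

Current total gain = 0.152 + 0.0798 = 0.2318.
Margin to runaway = 1 − 0.2318 = 0.77.

0.77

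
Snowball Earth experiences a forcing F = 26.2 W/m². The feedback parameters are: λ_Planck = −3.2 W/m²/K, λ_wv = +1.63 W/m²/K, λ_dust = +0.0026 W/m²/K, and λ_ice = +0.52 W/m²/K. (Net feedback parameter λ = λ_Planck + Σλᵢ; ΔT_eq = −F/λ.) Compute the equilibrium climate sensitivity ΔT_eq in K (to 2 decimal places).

Net feedback parameter λ = (−3.2) + (+1.63) + (+0.0026) + (+0.52) = -1.0474 W/m²/K.
ΔT = −F/λ = −26.2/(-1.0474) = 25.01 K.

25.01 K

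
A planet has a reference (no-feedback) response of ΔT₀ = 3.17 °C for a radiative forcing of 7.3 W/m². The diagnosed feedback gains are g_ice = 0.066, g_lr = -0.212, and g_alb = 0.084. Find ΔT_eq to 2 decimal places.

Total gain g = 0.066 − 0.212 + 0.084 = -0.062.
Amplification A = 1/(1 + 0.062) = 0.9416.
ΔT = 3.17 × 0.9416 = 2.98 °C.

2.98 °C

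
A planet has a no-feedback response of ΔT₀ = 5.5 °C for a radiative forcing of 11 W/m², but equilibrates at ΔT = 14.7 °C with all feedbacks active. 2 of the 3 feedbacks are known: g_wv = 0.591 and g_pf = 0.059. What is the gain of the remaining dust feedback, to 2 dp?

-0.02

Amplification A = ΔT/ΔT₀ = 14.7/5.5 = 2.673.
Total gain g = 1 − 1/A = 1 − 1/2.673 = 0.6259.
Known gains sum to 0.591 + 0.059 = 0.65.
g_dust = 0.6259 − 0.65 = -0.02.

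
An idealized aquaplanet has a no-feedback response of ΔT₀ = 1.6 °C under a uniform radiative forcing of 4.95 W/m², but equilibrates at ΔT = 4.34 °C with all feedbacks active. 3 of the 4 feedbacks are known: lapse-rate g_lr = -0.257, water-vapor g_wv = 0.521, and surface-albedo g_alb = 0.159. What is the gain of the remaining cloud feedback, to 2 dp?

Amplification A = ΔT/ΔT₀ = 4.34/1.6 = 2.712.
Total gain g = 1 − 1/A = 1 − 1/2.712 = 0.6313.
Known gains sum to -0.257 + 0.521 + 0.159 = 0.423.
g_cld = 0.6313 − 0.423 = 0.21.

0.21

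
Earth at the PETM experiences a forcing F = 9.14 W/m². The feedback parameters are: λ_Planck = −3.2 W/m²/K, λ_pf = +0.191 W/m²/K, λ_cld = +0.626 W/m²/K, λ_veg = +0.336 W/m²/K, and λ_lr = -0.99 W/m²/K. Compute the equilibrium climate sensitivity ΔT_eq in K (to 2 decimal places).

3.01 K

Net feedback parameter λ = (−3.2) + (+0.191) + (+0.626) + (+0.336) + (-0.99) = -3.037 W/m²/K.
ΔT = −F/λ = −9.14/(-3.037) = 3.01 K.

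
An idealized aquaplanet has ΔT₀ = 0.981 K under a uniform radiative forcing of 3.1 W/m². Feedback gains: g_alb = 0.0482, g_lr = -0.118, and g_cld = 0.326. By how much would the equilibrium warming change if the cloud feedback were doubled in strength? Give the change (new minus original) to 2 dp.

1.03 K

Original: g = 0.2562, ΔT = 0.981/(1−0.2562) = 1.3189 K.
With doubled cloud: g' = 0.5822, ΔT' = 0.981/(1−0.5822) = 2.3480 K.
Change = 2.3480 − 1.3189 = 1.03 K.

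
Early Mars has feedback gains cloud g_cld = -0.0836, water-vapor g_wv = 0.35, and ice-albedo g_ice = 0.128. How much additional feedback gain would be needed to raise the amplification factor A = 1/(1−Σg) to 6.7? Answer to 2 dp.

Current total gain = 0.3944.
Target gain for A = 6.7: g* = 1 − 1/6.7 = 0.8507.
Additional gain needed = 0.8507 − 0.3944 = 0.46.

0.46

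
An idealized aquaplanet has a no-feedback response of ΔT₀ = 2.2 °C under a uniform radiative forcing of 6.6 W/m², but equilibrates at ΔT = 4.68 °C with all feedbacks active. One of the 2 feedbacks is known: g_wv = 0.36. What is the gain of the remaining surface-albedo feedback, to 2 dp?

Amplification A = ΔT/ΔT₀ = 4.68/2.2 = 2.127.
Total gain g = 1 − 1/A = 1 − 1/2.127 = 0.5299.
The known gain is 0.36.
g_alb = 0.5299 − 0.36 = 0.17.

0.17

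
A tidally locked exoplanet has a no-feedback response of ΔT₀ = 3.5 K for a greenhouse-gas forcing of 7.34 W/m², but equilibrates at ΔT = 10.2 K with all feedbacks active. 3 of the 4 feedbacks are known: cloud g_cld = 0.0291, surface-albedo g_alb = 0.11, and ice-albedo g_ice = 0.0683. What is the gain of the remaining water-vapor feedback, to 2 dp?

0.45

Amplification A = ΔT/ΔT₀ = 10.2/3.5 = 2.914.
Total gain g = 1 − 1/A = 1 − 1/2.914 = 0.6568.
Known gains sum to 0.0291 + 0.11 + 0.0683 = 0.2074.
g_wv = 0.6568 − 0.2074 = 0.45.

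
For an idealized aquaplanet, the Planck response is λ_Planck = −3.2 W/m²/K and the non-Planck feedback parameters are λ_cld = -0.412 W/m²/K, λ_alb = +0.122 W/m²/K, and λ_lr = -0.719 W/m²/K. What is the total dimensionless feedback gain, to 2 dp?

Convert to gains: g_cld = -0.412/3.2 = -0.1287; g_alb = 0.122/3.2 = 0.03812; g_lr = -0.719/3.2 = -0.2247.
Total gain g = -0.31528.

-0.32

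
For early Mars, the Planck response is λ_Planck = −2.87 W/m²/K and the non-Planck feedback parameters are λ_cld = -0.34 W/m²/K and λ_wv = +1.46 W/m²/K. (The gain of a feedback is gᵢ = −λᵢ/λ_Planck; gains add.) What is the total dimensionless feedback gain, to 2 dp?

Convert to gains: g_cld = -0.34/2.87 = -0.1185; g_wv = 1.46/2.87 = 0.5087.
Total gain g = 0.3902.

0.39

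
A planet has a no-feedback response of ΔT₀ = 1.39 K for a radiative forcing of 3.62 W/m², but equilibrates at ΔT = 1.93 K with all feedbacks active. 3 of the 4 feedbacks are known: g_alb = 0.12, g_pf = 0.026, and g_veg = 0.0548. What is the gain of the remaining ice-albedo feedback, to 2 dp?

0.08

Amplification A = ΔT/ΔT₀ = 1.93/1.39 = 1.388.
Total gain g = 1 − 1/A = 1 − 1/1.388 = 0.2795.
Known gains sum to 0.12 + 0.026 + 0.0548 = 0.2008.
g_ice = 0.2795 − 0.2008 = 0.08.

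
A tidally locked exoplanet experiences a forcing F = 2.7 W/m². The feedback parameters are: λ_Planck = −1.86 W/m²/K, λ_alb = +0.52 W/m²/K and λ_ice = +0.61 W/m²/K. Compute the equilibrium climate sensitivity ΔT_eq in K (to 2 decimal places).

3.70 K

Net feedback parameter λ = (−1.86) + (+0.52) + (+0.61) = -0.73 W/m²/K.
ΔT = −F/λ = −2.7/(-0.73) = 3.70 K.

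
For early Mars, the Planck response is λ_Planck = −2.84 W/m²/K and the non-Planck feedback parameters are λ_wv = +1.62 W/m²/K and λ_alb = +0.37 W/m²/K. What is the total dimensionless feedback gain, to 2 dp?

0.70

Convert to gains: g_wv = 1.62/2.84 = 0.5704; g_alb = 0.37/2.84 = 0.1303.
Total gain g = 0.7007.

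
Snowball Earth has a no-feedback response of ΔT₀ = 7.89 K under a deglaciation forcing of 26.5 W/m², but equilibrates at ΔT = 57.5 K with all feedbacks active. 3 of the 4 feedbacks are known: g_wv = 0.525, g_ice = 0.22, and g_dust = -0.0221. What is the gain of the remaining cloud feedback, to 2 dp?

Amplification A = ΔT/ΔT₀ = 57.5/7.89 = 7.288.
Total gain g = 1 − 1/A = 1 − 1/7.288 = 0.8628.
Known gains sum to 0.525 + 0.22 − 0.0221 = 0.7229.
g_cld = 0.8628 − 0.7229 = 0.14.

0.14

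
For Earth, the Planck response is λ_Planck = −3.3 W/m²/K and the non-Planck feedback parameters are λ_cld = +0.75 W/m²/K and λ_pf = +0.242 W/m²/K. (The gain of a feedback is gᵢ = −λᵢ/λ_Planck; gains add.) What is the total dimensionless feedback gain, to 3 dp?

0.301

Convert to gains: g_cld = 0.75/3.3 = 0.2273; g_pf = 0.242/3.3 = 0.07333.
Total gain g = 0.30063.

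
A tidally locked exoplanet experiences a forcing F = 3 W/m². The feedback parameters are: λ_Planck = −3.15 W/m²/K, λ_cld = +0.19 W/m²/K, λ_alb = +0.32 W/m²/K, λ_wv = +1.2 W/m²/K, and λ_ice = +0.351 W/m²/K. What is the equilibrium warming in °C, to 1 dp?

Net feedback parameter λ = (−3.15) + (+0.19) + (+0.32) + (+1.2) + (+0.351) = -1.089 W/m²/K.
ΔT = −F/λ = −3/(-1.089) = 2.8 °C.

2.8 °C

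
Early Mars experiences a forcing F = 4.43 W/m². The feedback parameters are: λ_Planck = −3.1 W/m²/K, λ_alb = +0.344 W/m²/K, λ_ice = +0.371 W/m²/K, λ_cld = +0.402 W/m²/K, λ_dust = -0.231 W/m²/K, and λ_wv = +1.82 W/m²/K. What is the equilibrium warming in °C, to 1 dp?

11.2 °C

Net feedback parameter λ = (−3.1) + (+0.344) + (+0.371) + (+0.402) + (-0.231) + (+1.82) = -0.394 W/m²/K.
ΔT = −F/λ = −4.43/(-0.394) = 11.2 °C.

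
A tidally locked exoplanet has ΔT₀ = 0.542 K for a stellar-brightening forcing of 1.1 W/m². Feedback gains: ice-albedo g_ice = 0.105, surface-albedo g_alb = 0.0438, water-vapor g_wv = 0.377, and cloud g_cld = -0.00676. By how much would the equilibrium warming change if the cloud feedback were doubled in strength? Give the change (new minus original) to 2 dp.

Original: g = 0.51904, ΔT = 0.542/(1−0.51904) = 1.1269 K.
With doubled cloud: g' = 0.51228, ΔT' = 0.542/(1−0.51228) = 1.1113 K.
Change = 1.1113 − 1.1269 = -0.02 K.

-0.02 K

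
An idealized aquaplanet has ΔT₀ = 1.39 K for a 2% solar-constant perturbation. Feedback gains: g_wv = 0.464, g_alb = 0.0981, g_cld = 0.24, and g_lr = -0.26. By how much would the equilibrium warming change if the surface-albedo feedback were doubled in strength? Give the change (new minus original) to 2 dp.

0.83 K

Original: g = 0.5421, ΔT = 1.39/(1−0.5421) = 3.0356 K.
With doubled surface-albedo: g' = 0.6402, ΔT' = 1.39/(1−0.6402) = 3.8633 K.
Change = 3.8633 − 3.0356 = 0.83 K.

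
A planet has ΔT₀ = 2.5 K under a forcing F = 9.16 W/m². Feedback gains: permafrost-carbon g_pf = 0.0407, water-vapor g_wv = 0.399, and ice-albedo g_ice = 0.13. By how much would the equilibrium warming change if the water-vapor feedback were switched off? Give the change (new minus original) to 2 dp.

Original: g = 0.5697, ΔT = 2.5/(1−0.5697) = 5.8099 K.
Without water-vapor: g' = 0.1707, ΔT' = 2.5/(1−0.1707) = 3.0146 K.
Change = 3.0146 − 5.8099 = -2.80 K.

-2.80 K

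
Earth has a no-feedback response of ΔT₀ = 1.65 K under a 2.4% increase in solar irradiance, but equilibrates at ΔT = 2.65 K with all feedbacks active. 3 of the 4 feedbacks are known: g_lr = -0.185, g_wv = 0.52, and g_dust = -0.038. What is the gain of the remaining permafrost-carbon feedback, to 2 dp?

0.08

Amplification A = ΔT/ΔT₀ = 2.65/1.65 = 1.606.
Total gain g = 1 − 1/A = 1 − 1/1.606 = 0.3773.
Known gains sum to -0.185 + 0.52 − 0.038 = 0.297.
g_pf = 0.3773 − 0.297 = 0.08.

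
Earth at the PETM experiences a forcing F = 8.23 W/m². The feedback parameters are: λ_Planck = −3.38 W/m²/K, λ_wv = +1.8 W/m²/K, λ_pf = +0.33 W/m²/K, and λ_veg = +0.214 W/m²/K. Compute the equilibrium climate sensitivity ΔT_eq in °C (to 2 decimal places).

Net feedback parameter λ = (−3.38) + (+1.8) + (+0.33) + (+0.214) = -1.036 W/m²/K.
ΔT = −F/λ = −8.23/(-1.036) = 7.94 °C.

7.94 °C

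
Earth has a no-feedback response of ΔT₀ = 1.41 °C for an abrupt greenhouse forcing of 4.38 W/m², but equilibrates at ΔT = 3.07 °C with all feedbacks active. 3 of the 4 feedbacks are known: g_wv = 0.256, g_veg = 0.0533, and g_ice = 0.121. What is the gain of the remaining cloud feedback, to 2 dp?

Amplification A = ΔT/ΔT₀ = 3.07/1.41 = 2.177.
Total gain g = 1 − 1/A = 1 − 1/2.177 = 0.5407.
Known gains sum to 0.256 + 0.0533 + 0.121 = 0.4303.
g_cld = 0.5407 − 0.4303 = 0.11.

0.11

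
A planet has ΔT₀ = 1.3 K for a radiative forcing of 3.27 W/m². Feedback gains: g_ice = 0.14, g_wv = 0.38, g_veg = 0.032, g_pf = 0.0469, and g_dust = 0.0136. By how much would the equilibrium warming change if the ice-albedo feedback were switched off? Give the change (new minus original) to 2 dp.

Original: g = 0.6125, ΔT = 1.3/(1−0.6125) = 3.3548 K.
Without ice-albedo: g' = 0.4725, ΔT' = 1.3/(1−0.4725) = 2.4645 K.
Change = 2.4645 − 3.3548 = -0.89 K.

-0.89 K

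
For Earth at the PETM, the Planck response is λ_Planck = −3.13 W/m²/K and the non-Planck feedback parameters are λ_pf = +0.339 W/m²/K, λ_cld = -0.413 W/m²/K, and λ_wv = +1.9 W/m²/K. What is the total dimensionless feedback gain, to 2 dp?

Convert to gains: g_pf = 0.339/3.13 = 0.1083; g_cld = -0.413/3.13 = -0.1319; g_wv = 1.9/3.13 = 0.607.
Total gain g = 0.5834.

0.58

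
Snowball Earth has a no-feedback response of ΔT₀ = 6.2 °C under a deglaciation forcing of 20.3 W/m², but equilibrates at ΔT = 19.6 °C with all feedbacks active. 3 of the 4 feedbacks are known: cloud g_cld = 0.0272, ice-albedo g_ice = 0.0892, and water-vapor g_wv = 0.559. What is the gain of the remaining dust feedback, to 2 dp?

0.01

Amplification A = ΔT/ΔT₀ = 19.6/6.2 = 3.161.
Total gain g = 1 − 1/A = 1 − 1/3.161 = 0.6836.
Known gains sum to 0.0272 + 0.0892 + 0.559 = 0.6754.
g_dust = 0.6836 − 0.6754 = 0.01.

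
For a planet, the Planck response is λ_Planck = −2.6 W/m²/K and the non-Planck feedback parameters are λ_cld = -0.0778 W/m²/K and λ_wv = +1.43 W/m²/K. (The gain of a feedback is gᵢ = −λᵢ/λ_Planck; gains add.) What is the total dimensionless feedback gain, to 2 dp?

0.52

Convert to gains: g_cld = -0.0778/2.6 = -0.02992; g_wv = 1.43/2.6 = 0.55.
Total gain g = 0.52008.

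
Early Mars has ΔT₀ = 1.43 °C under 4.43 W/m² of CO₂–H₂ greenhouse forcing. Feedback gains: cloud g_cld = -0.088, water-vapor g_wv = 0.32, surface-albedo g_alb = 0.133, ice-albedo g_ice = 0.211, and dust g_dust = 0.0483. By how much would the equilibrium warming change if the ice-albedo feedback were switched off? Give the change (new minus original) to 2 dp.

Original: g = 0.6243, ΔT = 1.43/(1−0.6243) = 3.8062 °C.
Without ice-albedo: g' = 0.4133, ΔT' = 1.43/(1−0.4133) = 2.4374 °C.
Change = 2.4374 − 3.8062 = -1.37 °C.

-1.37 °C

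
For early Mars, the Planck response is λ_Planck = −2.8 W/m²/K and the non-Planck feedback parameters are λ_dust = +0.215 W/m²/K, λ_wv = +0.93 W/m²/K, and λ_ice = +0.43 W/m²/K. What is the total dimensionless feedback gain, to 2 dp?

Convert to gains: g_dust = 0.215/2.8 = 0.07679; g_wv = 0.93/2.8 = 0.3321; g_ice = 0.43/2.8 = 0.1536.
Total gain g = 0.56249.

0.56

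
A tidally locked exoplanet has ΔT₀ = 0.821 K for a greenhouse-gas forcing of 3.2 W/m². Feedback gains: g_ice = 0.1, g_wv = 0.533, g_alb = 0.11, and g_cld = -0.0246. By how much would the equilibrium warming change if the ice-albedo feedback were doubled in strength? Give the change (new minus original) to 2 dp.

Original: g = 0.7184, ΔT = 0.821/(1−0.7184) = 2.9155 K.
With doubled ice-albedo: g' = 0.8184, ΔT' = 0.821/(1−0.8184) = 4.5209 K.
Change = 4.5209 − 2.9155 = 1.61 K.

1.61 K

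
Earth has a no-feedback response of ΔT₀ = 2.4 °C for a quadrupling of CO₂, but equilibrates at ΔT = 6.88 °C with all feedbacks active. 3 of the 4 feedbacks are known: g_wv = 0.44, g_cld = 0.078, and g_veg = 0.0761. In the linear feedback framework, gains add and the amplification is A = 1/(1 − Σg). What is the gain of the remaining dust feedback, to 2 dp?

Amplification A = ΔT/ΔT₀ = 6.88/2.4 = 2.867.
Total gain g = 1 − 1/A = 1 − 1/2.867 = 0.6512.
Known gains sum to 0.44 + 0.078 + 0.0761 = 0.5941.
g_dust = 0.6512 − 0.5941 = 0.06.

0.06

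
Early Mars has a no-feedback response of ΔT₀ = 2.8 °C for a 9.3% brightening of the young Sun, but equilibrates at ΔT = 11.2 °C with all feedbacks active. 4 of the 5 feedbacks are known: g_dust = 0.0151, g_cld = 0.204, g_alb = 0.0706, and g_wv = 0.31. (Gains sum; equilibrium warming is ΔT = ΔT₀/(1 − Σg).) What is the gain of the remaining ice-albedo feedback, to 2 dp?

0.15

Amplification A = ΔT/ΔT₀ = 11.2/2.8 = 4.
Total gain g = 1 − 1/A = 1 − 1/4 = 0.75.
Known gains sum to 0.0151 + 0.204 + 0.0706 + 0.31 = 0.5997.
g_ice = 0.75 − 0.5997 = 0.15.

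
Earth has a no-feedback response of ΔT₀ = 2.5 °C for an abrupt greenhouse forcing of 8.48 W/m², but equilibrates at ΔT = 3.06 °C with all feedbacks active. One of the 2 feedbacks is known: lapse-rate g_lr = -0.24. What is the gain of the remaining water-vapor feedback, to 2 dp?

0.42

Amplification A = ΔT/ΔT₀ = 3.06/2.5 = 1.224.
Total gain g = 1 − 1/A = 1 − 1/1.224 = 0.183.
The known gain is -0.24.
g_wv = 0.183 + 0.24 = 0.42.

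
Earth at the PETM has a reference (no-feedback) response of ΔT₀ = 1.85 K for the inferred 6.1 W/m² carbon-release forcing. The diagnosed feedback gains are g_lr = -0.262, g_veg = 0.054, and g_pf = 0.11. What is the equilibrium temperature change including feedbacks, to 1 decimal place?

Total gain g = -0.262 + 0.054 + 0.11 = -0.098.
Amplification A = 1/(1 + 0.098) = 0.9107.
ΔT = 1.85 × 0.9107 = 1.7 K.

1.7 K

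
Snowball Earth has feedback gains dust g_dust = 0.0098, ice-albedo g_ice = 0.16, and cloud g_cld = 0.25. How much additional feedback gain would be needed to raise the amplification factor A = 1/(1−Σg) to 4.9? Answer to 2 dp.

Current total gain = 0.4198.
Target gain for A = 4.9: g* = 1 − 1/4.9 = 0.7959.
Additional gain needed = 0.7959 − 0.4198 = 0.38.

0.38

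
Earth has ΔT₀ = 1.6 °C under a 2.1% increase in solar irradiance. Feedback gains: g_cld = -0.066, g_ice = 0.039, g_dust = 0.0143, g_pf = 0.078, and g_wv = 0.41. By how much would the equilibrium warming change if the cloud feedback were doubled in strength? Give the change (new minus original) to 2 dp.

Original: g = 0.4753, ΔT = 1.6/(1−0.4753) = 3.0494 °C.
With doubled cloud: g' = 0.4093, ΔT' = 1.6/(1−0.4093) = 2.7087 °C.
Change = 2.7087 − 3.0494 = -0.34 °C.

-0.34 °C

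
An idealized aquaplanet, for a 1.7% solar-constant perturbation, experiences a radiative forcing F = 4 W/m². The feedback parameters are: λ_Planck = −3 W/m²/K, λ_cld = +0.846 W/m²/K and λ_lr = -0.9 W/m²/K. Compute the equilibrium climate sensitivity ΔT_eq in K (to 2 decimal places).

1.31 K

Net feedback parameter λ = (−3) + (+0.846) + (-0.9) = -3.054 W/m²/K.
ΔT = −F/λ = −4/(-3.054) = 1.31 K.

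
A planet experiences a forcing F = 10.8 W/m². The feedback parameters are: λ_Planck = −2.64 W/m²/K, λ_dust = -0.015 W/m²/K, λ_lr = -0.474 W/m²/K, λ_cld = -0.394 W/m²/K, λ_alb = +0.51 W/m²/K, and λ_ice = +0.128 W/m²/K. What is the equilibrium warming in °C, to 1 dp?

3.7 °C

Net feedback parameter λ = (−2.64) + (-0.015) + (-0.474) + (-0.394) + (+0.51) + (+0.128) = -2.885 W/m²/K.
ΔT = −F/λ = −10.8/(-2.885) = 3.7 °C.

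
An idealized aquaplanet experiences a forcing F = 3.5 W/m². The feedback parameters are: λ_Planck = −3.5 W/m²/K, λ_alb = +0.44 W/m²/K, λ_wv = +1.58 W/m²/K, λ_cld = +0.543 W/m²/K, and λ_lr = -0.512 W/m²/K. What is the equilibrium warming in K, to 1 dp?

Net feedback parameter λ = (−3.5) + (+0.44) + (+1.58) + (+0.543) + (-0.512) = -1.449 W/m²/K.
ΔT = −F/λ = −3.5/(-1.449) = 2.4 K.

2.4 K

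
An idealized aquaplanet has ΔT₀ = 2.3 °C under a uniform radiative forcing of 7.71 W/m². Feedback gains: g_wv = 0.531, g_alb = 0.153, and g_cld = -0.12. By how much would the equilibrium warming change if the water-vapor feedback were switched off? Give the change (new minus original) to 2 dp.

-2.90 °C

Original: g = 0.564, ΔT = 2.3/(1−0.564) = 5.2752 °C.
Without water-vapor: g' = 0.033, ΔT' = 2.3/(1−0.033) = 2.3785 °C.
Change = 2.3785 − 5.2752 = -2.90 °C.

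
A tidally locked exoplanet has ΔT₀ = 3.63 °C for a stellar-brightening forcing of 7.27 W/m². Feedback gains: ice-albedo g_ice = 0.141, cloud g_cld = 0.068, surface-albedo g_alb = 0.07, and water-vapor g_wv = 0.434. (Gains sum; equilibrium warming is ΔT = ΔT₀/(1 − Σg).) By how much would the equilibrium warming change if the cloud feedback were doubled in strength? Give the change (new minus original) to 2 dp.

Original: g = 0.713, ΔT = 3.63/(1−0.713) = 12.6481 °C.
With doubled cloud: g' = 0.781, ΔT' = 3.63/(1−0.781) = 16.5753 °C.
Change = 16.5753 − 12.6481 = 3.93 °C.

3.93 °C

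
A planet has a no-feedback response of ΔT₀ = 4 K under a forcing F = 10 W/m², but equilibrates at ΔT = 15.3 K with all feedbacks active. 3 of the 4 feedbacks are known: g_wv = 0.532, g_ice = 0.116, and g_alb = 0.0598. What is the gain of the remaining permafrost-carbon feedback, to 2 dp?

Amplification A = ΔT/ΔT₀ = 15.3/4 = 3.825.
Total gain g = 1 − 1/A = 1 − 1/3.825 = 0.7386.
Known gains sum to 0.532 + 0.116 + 0.0598 = 0.7078.
g_pf = 0.7386 − 0.7078 = 0.03.

0.03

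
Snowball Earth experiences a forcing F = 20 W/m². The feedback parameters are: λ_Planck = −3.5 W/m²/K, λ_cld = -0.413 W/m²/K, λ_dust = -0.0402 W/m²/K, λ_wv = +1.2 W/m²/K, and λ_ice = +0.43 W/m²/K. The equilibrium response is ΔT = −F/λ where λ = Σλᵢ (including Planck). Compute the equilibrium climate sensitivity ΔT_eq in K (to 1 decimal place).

8.6 K

Net feedback parameter λ = (−3.5) + (-0.413) + (-0.0402) + (+1.2) + (+0.43) = -2.3232 W/m²/K.
ΔT = −F/λ = −20/(-2.3232) = 8.6 K.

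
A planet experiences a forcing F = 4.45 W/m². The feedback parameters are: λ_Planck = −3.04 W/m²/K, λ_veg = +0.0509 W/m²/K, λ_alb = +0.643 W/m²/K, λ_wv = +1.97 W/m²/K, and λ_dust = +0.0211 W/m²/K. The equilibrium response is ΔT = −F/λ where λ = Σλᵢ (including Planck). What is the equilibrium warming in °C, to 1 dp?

Net feedback parameter λ = (−3.04) + (+0.0509) + (+0.643) + (+1.97) + (+0.0211) = -0.355 W/m²/K.
ΔT = −F/λ = −4.45/(-0.355) = 12.5 °C.

12.5 °C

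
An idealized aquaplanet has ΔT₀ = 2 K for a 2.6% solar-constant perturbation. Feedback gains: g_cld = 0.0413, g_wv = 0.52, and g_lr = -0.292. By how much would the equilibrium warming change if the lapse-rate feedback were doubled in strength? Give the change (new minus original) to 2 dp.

Original: g = 0.2693, ΔT = 2/(1−0.2693) = 2.7371 K.
With doubled lapse-rate: g' = -0.0227, ΔT' = 2/(1+0.0227) = 1.9556 K.
Change = 1.9556 − 2.7371 = -0.78 K.

-0.78 K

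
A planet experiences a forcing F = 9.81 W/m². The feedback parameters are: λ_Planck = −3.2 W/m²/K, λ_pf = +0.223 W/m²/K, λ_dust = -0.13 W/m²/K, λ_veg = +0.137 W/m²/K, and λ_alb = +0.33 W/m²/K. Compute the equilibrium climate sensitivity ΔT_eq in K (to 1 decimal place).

Net feedback parameter λ = (−3.2) + (+0.223) + (-0.13) + (+0.137) + (+0.33) = -2.64 W/m²/K.
ΔT = −F/λ = −9.81/(-2.64) = 3.7 K.

3.7 K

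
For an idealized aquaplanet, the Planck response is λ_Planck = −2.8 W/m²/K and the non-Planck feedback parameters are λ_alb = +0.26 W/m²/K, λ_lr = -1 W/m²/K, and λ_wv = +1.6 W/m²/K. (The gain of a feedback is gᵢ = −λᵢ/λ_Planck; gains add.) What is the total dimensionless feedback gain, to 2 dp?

0.31

Convert to gains: g_alb = 0.26/2.8 = 0.09286; g_lr = -1/2.8 = -0.3571; g_wv = 1.6/2.8 = 0.5714.
Total gain g = 0.30716.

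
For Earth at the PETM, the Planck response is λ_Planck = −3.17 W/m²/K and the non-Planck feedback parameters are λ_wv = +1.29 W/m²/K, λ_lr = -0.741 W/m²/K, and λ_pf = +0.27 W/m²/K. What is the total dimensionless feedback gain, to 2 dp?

0.26

Convert to gains: g_wv = 1.29/3.17 = 0.4069; g_lr = -0.741/3.17 = -0.2338; g_pf = 0.27/3.17 = 0.08517.
Total gain g = 0.25827.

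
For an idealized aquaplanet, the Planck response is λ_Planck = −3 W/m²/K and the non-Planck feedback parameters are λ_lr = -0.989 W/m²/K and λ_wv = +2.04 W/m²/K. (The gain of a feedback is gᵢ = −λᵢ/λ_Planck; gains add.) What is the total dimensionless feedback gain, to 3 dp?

0.350

Convert to gains: g_lr = -0.989/3 = -0.3297; g_wv = 2.04/3 = 0.68.
Total gain g = 0.3503.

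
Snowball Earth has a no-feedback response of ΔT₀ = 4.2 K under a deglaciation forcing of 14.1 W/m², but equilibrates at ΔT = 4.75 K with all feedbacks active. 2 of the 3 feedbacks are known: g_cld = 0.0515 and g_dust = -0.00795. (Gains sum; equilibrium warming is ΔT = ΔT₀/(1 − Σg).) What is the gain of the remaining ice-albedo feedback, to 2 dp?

Amplification A = ΔT/ΔT₀ = 4.75/4.2 = 1.131.
Total gain g = 1 − 1/A = 1 − 1/1.131 = 0.1158.
Known gains sum to 0.0515 − 0.00795 = 0.04355.
g_ice = 0.1158 − 0.04355 = 0.07.

0.07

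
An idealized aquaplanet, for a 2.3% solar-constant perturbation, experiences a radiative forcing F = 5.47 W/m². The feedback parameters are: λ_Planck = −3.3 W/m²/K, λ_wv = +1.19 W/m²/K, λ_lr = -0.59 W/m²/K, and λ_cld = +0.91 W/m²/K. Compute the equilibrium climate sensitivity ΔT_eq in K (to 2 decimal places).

Net feedback parameter λ = (−3.3) + (+1.19) + (-0.59) + (+0.91) = -1.79 W/m²/K.
ΔT = −F/λ = −5.47/(-1.79) = 3.06 K.

3.06 K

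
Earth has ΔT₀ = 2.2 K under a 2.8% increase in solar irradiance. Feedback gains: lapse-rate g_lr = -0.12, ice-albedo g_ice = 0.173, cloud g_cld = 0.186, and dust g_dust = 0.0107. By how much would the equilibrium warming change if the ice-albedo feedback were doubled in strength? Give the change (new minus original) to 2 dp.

0.88 K

Original: g = 0.2497, ΔT = 2.2/(1−0.2497) = 2.9322 K.
With doubled ice-albedo: g' = 0.4227, ΔT' = 2.2/(1−0.4227) = 3.8108 K.
Change = 3.8108 − 2.9322 = 0.88 K.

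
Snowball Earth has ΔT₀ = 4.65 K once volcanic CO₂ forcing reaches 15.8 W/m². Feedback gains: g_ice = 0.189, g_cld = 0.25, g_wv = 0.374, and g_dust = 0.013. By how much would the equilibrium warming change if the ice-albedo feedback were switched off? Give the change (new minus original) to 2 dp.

-13.91 K

Original: g = 0.826, ΔT = 4.65/(1−0.826) = 26.7241 K.
Without ice-albedo: g' = 0.637, ΔT' = 4.65/(1−0.637) = 12.8099 K.
Change = 12.8099 − 26.7241 = -13.91 K.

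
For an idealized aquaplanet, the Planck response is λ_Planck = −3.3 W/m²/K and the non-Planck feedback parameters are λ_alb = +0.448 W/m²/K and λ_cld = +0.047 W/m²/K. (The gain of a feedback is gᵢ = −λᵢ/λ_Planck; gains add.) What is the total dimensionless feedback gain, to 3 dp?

0.150

Convert to gains: g_alb = 0.448/3.3 = 0.1358; g_cld = 0.047/3.3 = 0.01424.
Total gain g = 0.15004.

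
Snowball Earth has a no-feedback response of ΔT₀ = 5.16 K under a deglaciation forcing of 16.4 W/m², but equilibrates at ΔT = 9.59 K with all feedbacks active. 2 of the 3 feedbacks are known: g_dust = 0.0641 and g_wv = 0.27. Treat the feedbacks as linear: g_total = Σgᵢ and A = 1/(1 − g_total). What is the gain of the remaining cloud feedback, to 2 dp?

Amplification A = ΔT/ΔT₀ = 9.59/5.16 = 1.859.
Total gain g = 1 − 1/A = 1 − 1/1.859 = 0.4621.
Known gains sum to 0.0641 + 0.27 = 0.3341.
g_cld = 0.4621 − 0.3341 = 0.13.

0.13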